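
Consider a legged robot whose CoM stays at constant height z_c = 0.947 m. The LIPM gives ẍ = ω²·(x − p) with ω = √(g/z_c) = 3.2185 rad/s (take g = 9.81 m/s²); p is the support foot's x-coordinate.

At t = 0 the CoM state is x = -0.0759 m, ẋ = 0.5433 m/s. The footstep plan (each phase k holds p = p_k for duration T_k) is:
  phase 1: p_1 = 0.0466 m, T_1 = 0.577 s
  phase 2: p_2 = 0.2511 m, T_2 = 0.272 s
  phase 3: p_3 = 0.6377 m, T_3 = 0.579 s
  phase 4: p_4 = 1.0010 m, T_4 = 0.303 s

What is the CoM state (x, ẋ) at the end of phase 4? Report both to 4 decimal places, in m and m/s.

phase 1: p=0.0466, T=0.577, ωT=1.857074, cosh=3.280550, sinh=3.124421; start (x,ẋ)=(-0.075900, 0.543300) → end (x,ẋ)=(0.172152, 0.550469)
phase 2: p=0.2511, T=0.272, ωT=0.875432, cosh=1.408297, sinh=0.991615; start (x,ẋ)=(0.172152, 0.550469) → end (x,ẋ)=(0.309516, 0.523259)
phase 3: p=0.6377, T=0.579, ωT=1.863511, cosh=3.300730, sinh=3.145603; start (x,ẋ)=(0.309516, 0.523259) → end (x,ẋ)=(0.065861, -1.595439)
phase 4: p=1.0010, T=0.303, ωT=0.975206, cosh=1.514413, sinh=1.137299; start (x,ẋ)=(0.065861, -1.595439) → end (x,ẋ)=(-0.978957, -5.839135)

x = -0.9790, ẋ = -5.8391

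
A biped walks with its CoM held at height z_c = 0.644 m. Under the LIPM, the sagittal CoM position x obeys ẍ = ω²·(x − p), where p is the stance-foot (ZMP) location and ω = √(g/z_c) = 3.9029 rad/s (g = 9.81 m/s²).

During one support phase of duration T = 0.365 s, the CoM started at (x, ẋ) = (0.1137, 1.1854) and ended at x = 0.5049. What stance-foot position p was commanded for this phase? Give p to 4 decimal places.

ωT = 3.9029·0.365 = 1.424558; cosh(ωT) = 2.198319, sinh(ωT) = 1.957704
x(T) = p + (x₀−p)·cosh(ωT) + (ẋ₀/ω)·sinh(ωT) ⇒ p·(1 − cosh) = x(T) − x₀·cosh − (ẋ₀/ω)·sinh
numerator   = 0.5049 − (0.1137)·2.198319 − (1.1854/3.9029)·1.957704 = -0.339648
denominator = 1 − 2.198319 = -1.198319
p = -0.339648 / -1.198319 = 0.2834

p = 0.2834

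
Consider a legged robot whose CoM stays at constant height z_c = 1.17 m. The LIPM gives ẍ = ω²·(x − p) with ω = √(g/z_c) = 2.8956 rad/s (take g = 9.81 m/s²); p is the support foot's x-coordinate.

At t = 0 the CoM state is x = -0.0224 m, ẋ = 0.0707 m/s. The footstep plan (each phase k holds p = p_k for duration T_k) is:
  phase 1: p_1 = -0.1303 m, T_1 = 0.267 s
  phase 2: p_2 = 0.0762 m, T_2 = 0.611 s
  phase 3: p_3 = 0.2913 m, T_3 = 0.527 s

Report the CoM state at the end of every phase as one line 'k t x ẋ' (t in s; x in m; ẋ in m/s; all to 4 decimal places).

1 0.2670 0.0323 0.3592
2 0.8780 0.2970 0.7223
3 1.4050 0.8517 1.7760

phase 1: p=-0.1303, T=0.267, ωT=0.773125, cosh=1.314047, sinh=0.852479; start (x,ẋ)=(-0.022400, 0.070700) → end (x,ẋ)=(0.032300, 0.359248)
phase 2: p=0.0762, T=0.611, ωT=1.769212, cosh=3.018347, sinh=2.847880; start (x,ẋ)=(0.032300, 0.359248) → end (x,ẋ)=(0.297022, 0.722322)
phase 3: p=0.2913, T=0.527, ωT=1.525981, cosh=2.408531, sinh=2.191123; start (x,ẋ)=(0.297022, 0.722322) → end (x,ẋ)=(0.851669, 1.776040)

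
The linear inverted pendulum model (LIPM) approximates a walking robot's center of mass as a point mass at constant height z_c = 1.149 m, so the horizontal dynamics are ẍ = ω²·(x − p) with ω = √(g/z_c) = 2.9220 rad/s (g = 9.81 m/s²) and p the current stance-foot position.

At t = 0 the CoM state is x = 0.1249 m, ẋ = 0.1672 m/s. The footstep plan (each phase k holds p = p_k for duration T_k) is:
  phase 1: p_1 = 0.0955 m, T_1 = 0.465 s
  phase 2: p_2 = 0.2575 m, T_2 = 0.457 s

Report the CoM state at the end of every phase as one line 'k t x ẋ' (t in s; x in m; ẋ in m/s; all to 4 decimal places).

phase 1: p=0.0955, T=0.465, ωT=1.358730, cosh=2.074118, sinh=1.817131; start (x,ẋ)=(0.124900, 0.167200) → end (x,ẋ)=(0.260457, 0.502896)
phase 2: p=0.2575, T=0.457, ωT=1.335354, cosh=2.032203, sinh=1.769138; start (x,ẋ)=(0.260457, 0.502896) → end (x,ẋ)=(0.567991, 1.037275)

1 0.4650 0.2605 0.5029
2 0.9220 0.5680 1.0373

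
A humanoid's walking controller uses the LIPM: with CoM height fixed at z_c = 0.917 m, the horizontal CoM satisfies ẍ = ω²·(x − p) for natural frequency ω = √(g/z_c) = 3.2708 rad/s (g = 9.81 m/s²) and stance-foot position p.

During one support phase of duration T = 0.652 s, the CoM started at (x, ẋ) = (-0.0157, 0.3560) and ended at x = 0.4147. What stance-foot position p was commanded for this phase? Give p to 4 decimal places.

ωT = 3.2708·0.652 = 2.132562; cosh(ωT) = 4.277492, sinh(ωT) = 4.158958
x(T) = p + (x₀−p)·cosh(ωT) + (ẋ₀/ω)·sinh(ωT) ⇒ p·(1 − cosh) = x(T) − x₀·cosh − (ẋ₀/ω)·sinh
numerator   = 0.4147 − (-0.0157)·4.277492 − (0.3560/3.2708)·4.158958 = 0.029188
denominator = 1 − 4.277492 = -3.277492
p = 0.029188 / -3.277492 = -0.0089

p = -0.0089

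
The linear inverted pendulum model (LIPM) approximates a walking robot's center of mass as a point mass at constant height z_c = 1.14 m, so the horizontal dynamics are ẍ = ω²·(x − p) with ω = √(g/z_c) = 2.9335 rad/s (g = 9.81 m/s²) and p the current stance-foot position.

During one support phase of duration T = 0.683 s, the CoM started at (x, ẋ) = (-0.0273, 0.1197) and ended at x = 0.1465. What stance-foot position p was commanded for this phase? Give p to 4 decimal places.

p = -0.0364

ωT = 2.9335·0.683 = 2.003580; cosh(ωT) = 3.775206, sinh(ωT) = 3.640354
x(T) = p + (x₀−p)·cosh(ωT) + (ẋ₀/ω)·sinh(ωT) ⇒ p·(1 − cosh) = x(T) − x₀·cosh − (ẋ₀/ω)·sinh
numerator   = 0.1465 − (-0.0273)·3.775206 − (0.1197/2.9335)·3.640354 = 0.101020
denominator = 1 − 3.775206 = -2.775206
p = 0.101020 / -2.775206 = -0.0364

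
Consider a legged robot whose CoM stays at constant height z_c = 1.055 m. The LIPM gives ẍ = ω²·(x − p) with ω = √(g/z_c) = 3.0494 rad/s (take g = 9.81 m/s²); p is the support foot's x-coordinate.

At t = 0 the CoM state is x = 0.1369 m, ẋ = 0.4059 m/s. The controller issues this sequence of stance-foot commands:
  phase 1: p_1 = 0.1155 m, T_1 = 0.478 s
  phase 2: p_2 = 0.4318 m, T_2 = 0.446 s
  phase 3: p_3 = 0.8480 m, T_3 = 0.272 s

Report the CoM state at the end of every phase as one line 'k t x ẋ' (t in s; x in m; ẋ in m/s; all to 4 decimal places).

phase 1: p=0.1155, T=0.478, ωT=1.457613, cosh=2.264243, sinh=2.031452; start (x,ẋ)=(0.136900, 0.405900) → end (x,ẋ)=(0.434358, 1.051623)
phase 2: p=0.4318, T=0.446, ωT=1.360032, cosh=2.076486, sinh=1.819834; start (x,ẋ)=(0.434358, 1.051623) → end (x,ẋ)=(1.064703, 2.197873)
phase 3: p=0.8480, T=0.272, ωT=0.829437, cosh=1.364161, sinh=0.927866; start (x,ẋ)=(1.064703, 2.197873) → end (x,ẋ)=(1.812382, 3.611399)

1 0.4780 0.4344 1.0516
2 0.9240 1.0647 2.1979
3 1.1960 1.8124 3.6114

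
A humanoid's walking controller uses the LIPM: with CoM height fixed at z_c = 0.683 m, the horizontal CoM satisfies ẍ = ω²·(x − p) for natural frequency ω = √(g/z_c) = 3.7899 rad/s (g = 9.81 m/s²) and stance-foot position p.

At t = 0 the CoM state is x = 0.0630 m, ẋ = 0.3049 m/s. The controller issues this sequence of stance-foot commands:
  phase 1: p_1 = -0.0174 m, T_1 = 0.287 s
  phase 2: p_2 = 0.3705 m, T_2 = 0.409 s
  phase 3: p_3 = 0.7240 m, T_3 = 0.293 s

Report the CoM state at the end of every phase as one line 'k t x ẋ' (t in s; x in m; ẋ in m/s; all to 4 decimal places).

1 0.2870 0.2212 0.9045
2 0.6960 0.5400 0.9544
3 0.9890 0.7551 0.6621

phase 1: p=-0.0174, T=0.287, ωT=1.087701, cosh=1.652218, sinh=1.315227; start (x,ẋ)=(0.063000, 0.304900) → end (x,ẋ)=(0.221249, 0.904521)
phase 2: p=0.3705, T=0.409, ωT=1.550069, cosh=2.462015, sinh=2.249781; start (x,ẋ)=(0.221249, 0.904521) → end (x,ẋ)=(0.539989, 0.954366)
phase 3: p=0.7240, T=0.293, ωT=1.110441, cosh=1.682555, sinh=1.353141; start (x,ẋ)=(0.539989, 0.954366) → end (x,ẋ)=(0.755138, 0.662117)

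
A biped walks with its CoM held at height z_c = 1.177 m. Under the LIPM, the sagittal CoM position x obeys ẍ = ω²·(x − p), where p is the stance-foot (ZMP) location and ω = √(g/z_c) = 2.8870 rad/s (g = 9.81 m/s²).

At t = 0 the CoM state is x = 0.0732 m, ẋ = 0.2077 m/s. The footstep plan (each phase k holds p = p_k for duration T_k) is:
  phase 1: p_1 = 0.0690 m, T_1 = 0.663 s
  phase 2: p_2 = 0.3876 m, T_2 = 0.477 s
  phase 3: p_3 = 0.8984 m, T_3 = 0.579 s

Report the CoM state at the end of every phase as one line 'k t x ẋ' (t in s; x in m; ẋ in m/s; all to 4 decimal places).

1 0.6630 0.3222 0.7597
2 1.1400 0.7379 1.2508
3 1.7190 1.5683 2.2561

phase 1: p=0.0690, T=0.663, ωT=1.914081, cosh=3.464091, sinh=3.316614; start (x,ẋ)=(0.073200, 0.207700) → end (x,ẋ)=(0.322157, 0.759707)
phase 2: p=0.3876, T=0.477, ωT=1.377099, cosh=2.107848, sinh=1.855539; start (x,ẋ)=(0.322157, 0.759707) → end (x,ẋ)=(0.737936, 1.250772)
phase 3: p=0.8984, T=0.579, ωT=1.671573, cosh=2.754241, sinh=2.566290; start (x,ẋ)=(0.737936, 1.250772) → end (x,ẋ)=(1.568272, 2.256074)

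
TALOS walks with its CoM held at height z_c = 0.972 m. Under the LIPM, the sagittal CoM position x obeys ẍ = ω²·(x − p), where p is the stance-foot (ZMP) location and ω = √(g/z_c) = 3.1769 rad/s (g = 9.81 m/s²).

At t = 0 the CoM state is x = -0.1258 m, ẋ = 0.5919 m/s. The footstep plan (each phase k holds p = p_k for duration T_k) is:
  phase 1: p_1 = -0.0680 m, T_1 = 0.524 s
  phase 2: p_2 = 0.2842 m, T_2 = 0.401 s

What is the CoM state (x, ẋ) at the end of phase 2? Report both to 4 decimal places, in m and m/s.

phase 1: p=-0.0680, T=0.524, ωT=1.664696, cosh=2.736656, sinh=2.547408; start (x,ẋ)=(-0.125800, 0.591900) → end (x,ẋ)=(0.248438, 1.152060)
phase 2: p=0.2842, T=0.401, ωT=1.273937, cosh=1.927314, sinh=1.647585; start (x,ẋ)=(0.248438, 1.152060) → end (x,ẋ)=(0.812750, 2.033196)

x = 0.8128, ẋ = 2.0332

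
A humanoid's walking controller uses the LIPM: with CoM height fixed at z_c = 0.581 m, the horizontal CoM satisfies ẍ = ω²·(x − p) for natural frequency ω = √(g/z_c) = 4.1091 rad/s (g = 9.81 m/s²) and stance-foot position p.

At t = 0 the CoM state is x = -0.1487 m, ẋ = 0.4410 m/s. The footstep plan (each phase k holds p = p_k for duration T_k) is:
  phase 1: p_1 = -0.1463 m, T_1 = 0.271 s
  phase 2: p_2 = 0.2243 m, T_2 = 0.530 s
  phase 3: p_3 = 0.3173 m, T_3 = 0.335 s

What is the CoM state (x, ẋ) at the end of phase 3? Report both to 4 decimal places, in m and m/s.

phase 1: p=-0.1463, T=0.271, ωT=1.113566, cosh=1.686792, sinh=1.358406; start (x,ẋ)=(-0.148700, 0.441000) → end (x,ẋ)=(-0.004560, 0.730479)
phase 2: p=0.2243, T=0.530, ωT=2.177823, cosh=4.470178, sinh=4.356890; start (x,ẋ)=(-0.004560, 0.730479) → end (x,ẋ)=(-0.024218, -0.831893)
phase 3: p=0.3173, T=0.335, ωT=1.376548, cosh=2.106827, sinh=1.854379; start (x,ẋ)=(-0.024218, -0.831893) → end (x,ẋ)=(-0.777640, -4.354960)

x = -0.7776, ẋ = -4.3550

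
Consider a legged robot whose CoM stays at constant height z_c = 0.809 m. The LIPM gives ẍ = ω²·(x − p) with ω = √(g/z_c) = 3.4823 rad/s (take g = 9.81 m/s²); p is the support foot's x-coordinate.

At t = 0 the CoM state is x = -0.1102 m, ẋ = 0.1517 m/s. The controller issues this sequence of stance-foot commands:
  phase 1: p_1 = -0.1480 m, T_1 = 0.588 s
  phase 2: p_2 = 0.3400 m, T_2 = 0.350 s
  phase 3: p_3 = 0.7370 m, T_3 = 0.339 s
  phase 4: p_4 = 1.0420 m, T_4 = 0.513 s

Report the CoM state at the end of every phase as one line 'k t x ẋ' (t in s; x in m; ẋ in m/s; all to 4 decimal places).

phase 1: p=-0.1480, T=0.588, ωT=2.047592, cosh=3.939133, sinh=3.810088; start (x,ẋ)=(-0.110200, 0.151700) → end (x,ẋ)=(0.166879, 1.099092)
phase 2: p=0.3400, T=0.350, ωT=1.218805, cosh=1.839363, sinh=1.543780; start (x,ẋ)=(0.166879, 1.099092) → end (x,ẋ)=(0.508819, 1.090946)
phase 3: p=0.7370, T=0.339, ωT=1.180500, cosh=1.781563, sinh=1.474438; start (x,ẋ)=(0.508819, 1.090946) → end (x,ẋ)=(0.792397, 0.772006)
phase 4: p=1.0420, T=0.513, ωT=1.786420, cosh=3.067803, sinh=2.900244; start (x,ẋ)=(0.792397, 0.772006) → end (x,ẋ)=(0.919235, -0.152506)

1 0.5880 0.1669 1.0991
2 0.9380 0.5088 1.0909
3 1.2770 0.7924 0.7720
4 1.7900 0.9192 -0.1525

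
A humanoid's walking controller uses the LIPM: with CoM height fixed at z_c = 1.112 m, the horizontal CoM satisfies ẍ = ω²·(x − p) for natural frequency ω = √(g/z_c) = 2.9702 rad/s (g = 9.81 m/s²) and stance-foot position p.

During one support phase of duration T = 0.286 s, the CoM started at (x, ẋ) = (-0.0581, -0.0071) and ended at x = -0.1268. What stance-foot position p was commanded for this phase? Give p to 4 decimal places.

p = 0.1153

ωT = 2.9702·0.286 = 0.849477; cosh(ωT) = 1.383031, sinh(ωT) = 0.955393
x(T) = p + (x₀−p)·cosh(ωT) + (ẋ₀/ω)·sinh(ωT) ⇒ p·(1 − cosh) = x(T) − x₀·cosh − (ẋ₀/ω)·sinh
numerator   = -0.1268 − (-0.0581)·1.383031 − (-0.0071/2.9702)·0.955393 = -0.044162
denominator = 1 − 1.383031 = -0.383031
p = -0.044162 / -0.383031 = 0.1153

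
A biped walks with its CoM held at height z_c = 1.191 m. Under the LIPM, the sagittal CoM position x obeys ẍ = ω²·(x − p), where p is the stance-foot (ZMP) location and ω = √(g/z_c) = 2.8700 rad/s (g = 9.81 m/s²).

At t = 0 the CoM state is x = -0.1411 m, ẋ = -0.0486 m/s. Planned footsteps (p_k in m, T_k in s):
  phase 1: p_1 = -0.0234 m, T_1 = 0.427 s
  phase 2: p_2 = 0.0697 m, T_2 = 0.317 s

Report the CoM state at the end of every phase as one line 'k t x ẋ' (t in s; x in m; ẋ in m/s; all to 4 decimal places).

1 0.4270 -0.2675 -0.6155
2 0.7440 -0.6401 -1.8953

phase 1: p=-0.0234, T=0.427, ωT=1.225490, cosh=1.849724, sinh=1.556110; start (x,ẋ)=(-0.141100, -0.048600) → end (x,ẋ)=(-0.267463, -0.615549)
phase 2: p=0.0697, T=0.317, ωT=0.909790, cosh=1.443205, sinh=1.040596; start (x,ẋ)=(-0.267463, -0.615549) → end (x,ẋ)=(-0.640080, -1.895306)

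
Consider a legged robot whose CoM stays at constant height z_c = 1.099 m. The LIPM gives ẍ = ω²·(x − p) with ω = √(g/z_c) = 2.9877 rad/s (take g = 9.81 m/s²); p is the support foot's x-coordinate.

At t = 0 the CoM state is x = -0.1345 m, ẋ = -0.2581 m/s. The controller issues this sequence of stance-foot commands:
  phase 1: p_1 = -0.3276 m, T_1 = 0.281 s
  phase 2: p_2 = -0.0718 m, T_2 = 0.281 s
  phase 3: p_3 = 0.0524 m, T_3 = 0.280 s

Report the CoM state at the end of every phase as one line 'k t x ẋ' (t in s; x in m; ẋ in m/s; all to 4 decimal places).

phase 1: p=-0.3276, T=0.281, ωT=0.839544, cosh=1.373609, sinh=0.941701; start (x,ẋ)=(-0.134500, -0.258100) → end (x,ẋ)=(-0.143707, 0.188762)
phase 2: p=-0.0718, T=0.281, ωT=0.839544, cosh=1.373609, sinh=0.941701; start (x,ẋ)=(-0.143707, 0.188762) → end (x,ẋ)=(-0.111076, 0.056973)
phase 3: p=0.0524, T=0.280, ωT=0.836556, cosh=1.370802, sinh=0.937602; start (x,ẋ)=(-0.111076, 0.056973) → end (x,ẋ)=(-0.153814, -0.379842)

1 0.2810 -0.1437 0.1888
2 0.5620 -0.1111 0.0570
3 0.8420 -0.1538 -0.3798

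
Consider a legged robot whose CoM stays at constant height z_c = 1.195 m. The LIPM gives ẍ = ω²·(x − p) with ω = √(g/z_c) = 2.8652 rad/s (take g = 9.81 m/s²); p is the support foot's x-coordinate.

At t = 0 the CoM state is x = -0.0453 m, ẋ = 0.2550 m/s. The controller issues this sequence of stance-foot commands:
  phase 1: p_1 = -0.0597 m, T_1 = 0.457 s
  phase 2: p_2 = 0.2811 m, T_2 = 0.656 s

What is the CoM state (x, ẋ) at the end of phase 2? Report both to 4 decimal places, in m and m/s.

phase 1: p=-0.0597, T=0.457, ωT=1.309396, cosh=1.986960, sinh=1.716977; start (x,ẋ)=(-0.045300, 0.255000) → end (x,ẋ)=(0.121722, 0.577515)
phase 2: p=0.2811, T=0.656, ωT=1.879571, cosh=3.351675, sinh=3.199020; start (x,ẋ)=(0.121722, 0.577515) → end (x,ẋ)=(0.391716, 0.474808)

x = 0.3917, ẋ = 0.4748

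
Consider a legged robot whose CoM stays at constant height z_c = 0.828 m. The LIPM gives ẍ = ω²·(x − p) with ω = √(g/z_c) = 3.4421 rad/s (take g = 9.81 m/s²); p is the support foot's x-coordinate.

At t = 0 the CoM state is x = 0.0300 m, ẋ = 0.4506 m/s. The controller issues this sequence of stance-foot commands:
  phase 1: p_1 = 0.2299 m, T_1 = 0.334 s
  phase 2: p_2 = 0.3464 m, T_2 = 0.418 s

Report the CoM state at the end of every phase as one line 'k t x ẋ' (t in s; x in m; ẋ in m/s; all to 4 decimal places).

phase 1: p=0.2299, T=0.334, ωT=1.149661, cosh=1.736934, sinh=1.420190; start (x,ẋ)=(0.030000, 0.450600) → end (x,ẋ)=(0.068602, -0.194536)
phase 2: p=0.3464, T=0.418, ωT=1.438798, cosh=2.226419, sinh=1.989206; start (x,ẋ)=(0.068602, -0.194536) → end (x,ẋ)=(-0.384518, -2.335215)

1 0.3340 0.0686 -0.1945
2 0.7520 -0.3845 -2.3352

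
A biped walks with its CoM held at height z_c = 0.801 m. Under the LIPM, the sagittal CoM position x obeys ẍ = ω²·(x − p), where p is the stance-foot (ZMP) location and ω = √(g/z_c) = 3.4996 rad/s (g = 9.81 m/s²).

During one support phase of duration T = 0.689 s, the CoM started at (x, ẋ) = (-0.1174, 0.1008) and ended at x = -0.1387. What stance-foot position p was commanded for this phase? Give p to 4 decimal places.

ωT = 3.4996·0.689 = 2.411224; cosh(ωT) = 5.618654, sinh(ωT) = 5.528948
x(T) = p + (x₀−p)·cosh(ωT) + (ẋ₀/ω)·sinh(ωT) ⇒ p·(1 − cosh) = x(T) − x₀·cosh − (ẋ₀/ω)·sinh
numerator   = -0.1387 − (-0.1174)·5.618654 − (0.1008/3.4996)·5.528948 = 0.361678
denominator = 1 − 5.618654 = -4.618654
p = 0.361678 / -4.618654 = -0.0783

p = -0.0783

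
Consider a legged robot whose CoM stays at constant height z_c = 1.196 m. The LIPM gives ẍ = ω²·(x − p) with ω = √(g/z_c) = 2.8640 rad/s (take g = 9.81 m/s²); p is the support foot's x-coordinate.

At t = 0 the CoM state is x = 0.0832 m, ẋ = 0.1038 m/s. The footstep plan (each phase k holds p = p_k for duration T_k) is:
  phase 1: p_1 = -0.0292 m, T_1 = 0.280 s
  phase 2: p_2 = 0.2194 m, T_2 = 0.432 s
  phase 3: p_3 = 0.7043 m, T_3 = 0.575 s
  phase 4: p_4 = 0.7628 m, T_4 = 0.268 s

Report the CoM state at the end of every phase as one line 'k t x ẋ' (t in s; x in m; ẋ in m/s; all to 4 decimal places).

1 0.2800 0.1536 0.4257
2 0.7120 0.3310 0.4979
3 1.2870 0.1341 -1.3311
4 1.5550 -0.4532 -3.2646

phase 1: p=-0.0292, T=0.280, ωT=0.801920, cosh=1.339143, sinh=0.890675; start (x,ẋ)=(0.083200, 0.103800) → end (x,ẋ)=(0.153600, 0.425724)
phase 2: p=0.2194, T=0.432, ωT=1.237248, cosh=1.868149, sinh=1.577967; start (x,ẋ)=(0.153600, 0.425724) → end (x,ẋ)=(0.331036, 0.497947)
phase 3: p=0.7043, T=0.575, ωT=1.646800, cosh=2.691505, sinh=2.498839; start (x,ẋ)=(0.331036, 0.497947) → end (x,ẋ)=(0.134116, -1.331104)
phase 4: p=0.7628, T=0.268, ωT=0.767552, cosh=1.309317, sinh=0.845169; start (x,ẋ)=(0.134116, -1.331104) → end (x,ẋ)=(-0.453156, -3.264605)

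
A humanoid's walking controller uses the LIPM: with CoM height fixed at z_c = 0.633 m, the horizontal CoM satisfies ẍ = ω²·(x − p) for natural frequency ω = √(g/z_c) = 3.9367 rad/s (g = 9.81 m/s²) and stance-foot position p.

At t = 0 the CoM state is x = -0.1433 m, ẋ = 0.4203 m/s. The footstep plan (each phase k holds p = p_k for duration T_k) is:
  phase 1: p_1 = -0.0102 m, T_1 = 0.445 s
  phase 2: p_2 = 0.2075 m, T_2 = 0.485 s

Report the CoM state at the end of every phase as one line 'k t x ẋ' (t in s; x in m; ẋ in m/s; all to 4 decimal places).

1 0.4450 -0.1069 -0.2170
2 0.9300 -1.0586 -4.8329

phase 1: p=-0.0102, T=0.445, ωT=1.751831, cosh=2.969304, sinh=2.795848; start (x,ẋ)=(-0.143300, 0.420300) → end (x,ẋ)=(-0.106917, -0.216955)
phase 2: p=0.2075, T=0.485, ωT=1.909299, cosh=3.448272, sinh=3.300088; start (x,ẋ)=(-0.106917, -0.216955) → end (x,ẋ)=(-1.058566, -4.832854)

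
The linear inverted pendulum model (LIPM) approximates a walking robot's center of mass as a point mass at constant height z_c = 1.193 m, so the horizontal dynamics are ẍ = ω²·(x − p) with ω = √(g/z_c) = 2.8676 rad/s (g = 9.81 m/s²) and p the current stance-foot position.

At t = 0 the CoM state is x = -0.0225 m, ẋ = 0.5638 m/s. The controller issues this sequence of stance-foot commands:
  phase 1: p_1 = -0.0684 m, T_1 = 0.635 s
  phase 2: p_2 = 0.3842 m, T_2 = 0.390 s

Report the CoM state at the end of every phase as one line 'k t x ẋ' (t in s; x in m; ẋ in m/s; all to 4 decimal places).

phase 1: p=-0.0684, T=0.635, ωT=1.820926, cosh=3.169726, sinh=3.007850; start (x,ẋ)=(-0.022500, 0.563800) → end (x,ẋ)=(0.668465, 2.182993)
phase 2: p=0.3842, T=0.390, ωT=1.118364, cosh=1.693329, sinh=1.366515; start (x,ẋ)=(0.668465, 2.182993) → end (x,ẋ)=(1.905830, 4.810453)

1 0.6350 0.6685 2.1830
2 1.0250 1.9058 4.8105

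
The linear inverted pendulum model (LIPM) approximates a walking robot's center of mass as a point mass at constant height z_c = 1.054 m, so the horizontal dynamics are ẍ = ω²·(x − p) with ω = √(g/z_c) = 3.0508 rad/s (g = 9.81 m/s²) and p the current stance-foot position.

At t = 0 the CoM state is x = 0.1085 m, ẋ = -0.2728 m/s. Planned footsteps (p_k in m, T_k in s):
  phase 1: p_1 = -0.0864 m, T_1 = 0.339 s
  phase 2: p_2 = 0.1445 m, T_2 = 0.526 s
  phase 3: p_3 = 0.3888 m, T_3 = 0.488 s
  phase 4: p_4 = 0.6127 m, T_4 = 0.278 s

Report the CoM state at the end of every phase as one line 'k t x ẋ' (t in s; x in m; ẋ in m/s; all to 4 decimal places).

1 0.3390 0.1125 0.2984
2 0.8650 0.2952 0.5394
3 1.3530 0.5426 0.6555
4 1.6310 0.7208 0.7019

phase 1: p=-0.0864, T=0.339, ωT=1.034221, cosh=1.584209, sinh=1.228706; start (x,ẋ)=(0.108500, -0.272800) → end (x,ẋ)=(0.112492, 0.298417)
phase 2: p=0.1445, T=0.526, ωT=1.604721, cosh=2.588708, sinh=2.387762; start (x,ẋ)=(0.112492, 0.298417) → end (x,ẋ)=(0.295203, 0.539354)
phase 3: p=0.3888, T=0.488, ωT=1.488790, cosh=2.328689, sinh=2.103043; start (x,ẋ)=(0.295203, 0.539354) → end (x,ẋ)=(0.542642, 0.655475)
phase 4: p=0.6127, T=0.278, ωT=0.848122, cosh=1.381738, sinh=0.953520; start (x,ẋ)=(0.542642, 0.655475) → end (x,ẋ)=(0.720765, 0.701896)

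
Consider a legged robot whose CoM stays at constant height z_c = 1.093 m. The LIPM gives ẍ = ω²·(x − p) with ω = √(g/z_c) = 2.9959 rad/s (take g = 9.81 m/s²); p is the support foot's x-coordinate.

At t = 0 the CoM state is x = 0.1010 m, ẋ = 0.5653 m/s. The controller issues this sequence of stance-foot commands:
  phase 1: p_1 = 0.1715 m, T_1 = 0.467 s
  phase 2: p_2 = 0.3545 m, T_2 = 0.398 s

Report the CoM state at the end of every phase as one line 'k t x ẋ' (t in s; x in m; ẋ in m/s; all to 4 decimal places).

phase 1: p=0.1715, T=0.467, ωT=1.399085, cosh=2.149158, sinh=1.902335; start (x,ẋ)=(0.101000, 0.565300) → end (x,ẋ)=(0.378938, 0.813125)
phase 2: p=0.3545, T=0.398, ωT=1.192368, cosh=1.799188, sinh=1.495687; start (x,ẋ)=(0.378938, 0.813125) → end (x,ẋ)=(0.804417, 1.572471)

1 0.4670 0.3789 0.8131
2 0.8650 0.8044 1.5725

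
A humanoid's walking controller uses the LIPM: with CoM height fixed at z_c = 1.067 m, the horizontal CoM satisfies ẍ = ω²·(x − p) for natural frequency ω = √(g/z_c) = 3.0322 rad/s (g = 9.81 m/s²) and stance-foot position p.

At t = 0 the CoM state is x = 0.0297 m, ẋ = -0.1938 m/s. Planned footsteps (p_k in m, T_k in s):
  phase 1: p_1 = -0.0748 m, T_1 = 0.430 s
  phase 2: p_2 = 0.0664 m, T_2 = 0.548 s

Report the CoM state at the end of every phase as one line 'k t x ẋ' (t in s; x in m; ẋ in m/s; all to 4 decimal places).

1 0.4300 0.0228 0.1573
2 0.9780 0.0792 0.0937

phase 1: p=-0.0748, T=0.430, ωT=1.303846, cosh=1.977461, sinh=1.705975; start (x,ẋ)=(0.029700, -0.193800) → end (x,ẋ)=(0.022809, 0.157332)
phase 2: p=0.0664, T=0.548, ωT=1.661646, cosh=2.728900, sinh=2.539073; start (x,ẋ)=(0.022809, 0.157332) → end (x,ẋ)=(0.079189, 0.093736)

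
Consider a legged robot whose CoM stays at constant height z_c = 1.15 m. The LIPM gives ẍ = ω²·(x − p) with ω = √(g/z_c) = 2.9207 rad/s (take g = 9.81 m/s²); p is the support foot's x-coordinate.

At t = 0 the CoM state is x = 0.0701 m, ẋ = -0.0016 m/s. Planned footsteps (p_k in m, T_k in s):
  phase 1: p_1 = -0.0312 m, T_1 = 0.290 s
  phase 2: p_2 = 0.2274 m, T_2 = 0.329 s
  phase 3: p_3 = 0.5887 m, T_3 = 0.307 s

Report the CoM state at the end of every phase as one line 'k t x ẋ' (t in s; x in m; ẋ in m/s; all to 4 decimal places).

phase 1: p=-0.0312, T=0.290, ωT=0.847003, cosh=1.380672, sinh=0.951974; start (x,ẋ)=(0.070100, -0.001600) → end (x,ẋ)=(0.108141, 0.279448)
phase 2: p=0.2274, T=0.329, ωT=0.960910, cosh=1.498310, sinh=1.115765; start (x,ẋ)=(0.108141, 0.279448) → end (x,ẋ)=(0.155467, 0.030056)
phase 3: p=0.5887, T=0.307, ωT=0.896655, cosh=1.429661, sinh=1.021729; start (x,ẋ)=(0.155467, 0.030056) → end (x,ẋ)=(-0.020162, -1.249868)

1 0.2900 0.1081 0.2794
2 0.6190 0.1555 0.0301
3 0.9260 -0.0202 -1.2499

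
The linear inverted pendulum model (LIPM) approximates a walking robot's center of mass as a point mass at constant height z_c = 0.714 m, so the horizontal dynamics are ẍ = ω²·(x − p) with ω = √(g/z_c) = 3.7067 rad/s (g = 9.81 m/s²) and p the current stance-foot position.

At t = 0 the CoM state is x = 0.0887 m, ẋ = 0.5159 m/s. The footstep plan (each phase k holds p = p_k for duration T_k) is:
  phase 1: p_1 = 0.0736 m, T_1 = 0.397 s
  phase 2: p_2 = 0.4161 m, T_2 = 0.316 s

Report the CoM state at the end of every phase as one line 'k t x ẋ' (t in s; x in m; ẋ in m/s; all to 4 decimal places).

1 0.3970 0.3954 1.2983
2 0.7130 0.8902 2.1836

phase 1: p=0.0736, T=0.397, ωT=1.471560, cosh=2.292796, sinh=2.063229; start (x,ẋ)=(0.088700, 0.515900) → end (x,ẋ)=(0.395382, 1.298335)
phase 2: p=0.4161, T=0.316, ωT=1.171317, cosh=1.768099, sinh=1.458141; start (x,ẋ)=(0.395382, 1.298335) → end (x,ẋ)=(0.890207, 2.183607)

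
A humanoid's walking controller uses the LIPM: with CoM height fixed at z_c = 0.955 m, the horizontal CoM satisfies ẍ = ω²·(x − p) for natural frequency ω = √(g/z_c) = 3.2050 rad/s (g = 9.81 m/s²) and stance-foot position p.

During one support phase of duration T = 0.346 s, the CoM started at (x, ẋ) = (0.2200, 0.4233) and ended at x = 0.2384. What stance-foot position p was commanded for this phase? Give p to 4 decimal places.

p = 0.4551

ωT = 3.2050·0.346 = 1.108930; cosh(ωT) = 1.680513, sinh(ωT) = 1.350601
x(T) = p + (x₀−p)·cosh(ωT) + (ẋ₀/ω)·sinh(ωT) ⇒ p·(1 − cosh) = x(T) − x₀·cosh − (ẋ₀/ω)·sinh
numerator   = 0.2384 − (0.2200)·1.680513 − (0.4233/3.2050)·1.350601 = -0.309693
denominator = 1 − 1.680513 = -0.680513
p = -0.309693 / -0.680513 = 0.4551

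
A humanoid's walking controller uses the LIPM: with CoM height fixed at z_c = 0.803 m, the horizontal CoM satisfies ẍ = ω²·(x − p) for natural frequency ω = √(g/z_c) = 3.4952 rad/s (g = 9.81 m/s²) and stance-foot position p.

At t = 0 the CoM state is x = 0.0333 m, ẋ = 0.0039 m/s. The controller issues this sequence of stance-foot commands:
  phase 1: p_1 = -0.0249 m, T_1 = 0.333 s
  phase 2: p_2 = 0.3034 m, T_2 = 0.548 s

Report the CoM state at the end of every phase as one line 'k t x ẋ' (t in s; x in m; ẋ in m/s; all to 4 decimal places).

1 0.3330 0.0790 0.3008
2 0.8810 -0.1891 -1.5616

phase 1: p=-0.0249, T=0.333, ωT=1.163902, cosh=1.757334, sinh=1.445069; start (x,ẋ)=(0.033300, 0.003900) → end (x,ẋ)=(0.078989, 0.300810)
phase 2: p=0.3034, T=0.548, ωT=1.915370, cosh=3.468368, sinh=3.321080; start (x,ẋ)=(0.078989, 0.300810) → end (x,ẋ)=(-0.189114, -1.561602)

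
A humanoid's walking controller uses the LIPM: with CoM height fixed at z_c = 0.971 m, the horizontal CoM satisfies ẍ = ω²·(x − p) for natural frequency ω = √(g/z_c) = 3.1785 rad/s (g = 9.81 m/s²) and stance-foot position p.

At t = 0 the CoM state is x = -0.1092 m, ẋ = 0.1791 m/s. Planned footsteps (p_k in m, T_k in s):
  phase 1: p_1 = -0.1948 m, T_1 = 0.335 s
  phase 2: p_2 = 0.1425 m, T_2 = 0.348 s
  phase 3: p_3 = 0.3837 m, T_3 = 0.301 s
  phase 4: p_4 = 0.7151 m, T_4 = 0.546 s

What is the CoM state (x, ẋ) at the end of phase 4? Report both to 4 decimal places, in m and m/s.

phase 1: p=-0.1948, T=0.335, ωT=1.064798, cosh=1.622525, sinh=1.277727; start (x,ẋ)=(-0.109200, 0.179100) → end (x,ẋ)=(0.016085, 0.638238)
phase 2: p=0.1425, T=0.348, ωT=1.106118, cosh=1.676721, sinh=1.345881; start (x,ẋ)=(0.016085, 0.638238) → end (x,ẋ)=(0.200787, 0.529357)
phase 3: p=0.3837, T=0.301, ωT=0.956728, cosh=1.493657, sinh=1.109509; start (x,ẋ)=(0.200787, 0.529357) → end (x,ẋ)=(0.295272, 0.145622)
phase 4: p=0.7151, T=0.546, ωT=1.735461, cosh=2.923930, sinh=2.747611; start (x,ẋ)=(0.295272, 0.145622) → end (x,ẋ)=(-0.386567, -3.240689)

x = -0.3866, ẋ = -3.2407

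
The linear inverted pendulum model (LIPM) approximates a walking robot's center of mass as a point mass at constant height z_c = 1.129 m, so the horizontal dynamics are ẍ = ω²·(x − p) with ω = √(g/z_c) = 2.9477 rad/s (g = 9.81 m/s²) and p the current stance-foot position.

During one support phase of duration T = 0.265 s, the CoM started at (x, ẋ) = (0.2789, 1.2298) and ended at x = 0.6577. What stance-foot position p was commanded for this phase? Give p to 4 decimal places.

ωT = 2.9477·0.265 = 0.781141; cosh(ωT) = 1.320923, sinh(ωT) = 0.863039
x(T) = p + (x₀−p)·cosh(ωT) + (ẋ₀/ω)·sinh(ωT) ⇒ p·(1 − cosh) = x(T) − x₀·cosh − (ẋ₀/ω)·sinh
numerator   = 0.6577 − (0.2789)·1.320923 − (1.2298/2.9477)·0.863039 = -0.070771
denominator = 1 − 1.320923 = -0.320923
p = -0.070771 / -0.320923 = 0.2205

p = 0.2205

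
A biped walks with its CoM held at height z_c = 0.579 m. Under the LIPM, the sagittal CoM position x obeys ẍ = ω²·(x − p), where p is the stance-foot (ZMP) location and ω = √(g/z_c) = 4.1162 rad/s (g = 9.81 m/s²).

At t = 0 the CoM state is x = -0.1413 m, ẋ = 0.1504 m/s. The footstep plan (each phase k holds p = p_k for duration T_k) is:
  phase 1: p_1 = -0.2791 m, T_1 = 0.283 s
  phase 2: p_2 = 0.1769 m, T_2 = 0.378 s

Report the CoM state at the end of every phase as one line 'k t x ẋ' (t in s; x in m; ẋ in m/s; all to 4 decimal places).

phase 1: p=-0.2791, T=0.283, ωT=1.164885, cosh=1.758756, sinh=1.446797; start (x,ẋ)=(-0.141300, 0.150400) → end (x,ẋ)=(0.016120, 1.085158)
phase 2: p=0.1769, T=0.378, ωT=1.555924, cosh=2.475228, sinh=2.264234; start (x,ẋ)=(0.016120, 1.085158) → end (x,ẋ)=(0.375856, 1.187542)

1 0.2830 0.0161 1.0852
2 0.6610 0.3759 1.1875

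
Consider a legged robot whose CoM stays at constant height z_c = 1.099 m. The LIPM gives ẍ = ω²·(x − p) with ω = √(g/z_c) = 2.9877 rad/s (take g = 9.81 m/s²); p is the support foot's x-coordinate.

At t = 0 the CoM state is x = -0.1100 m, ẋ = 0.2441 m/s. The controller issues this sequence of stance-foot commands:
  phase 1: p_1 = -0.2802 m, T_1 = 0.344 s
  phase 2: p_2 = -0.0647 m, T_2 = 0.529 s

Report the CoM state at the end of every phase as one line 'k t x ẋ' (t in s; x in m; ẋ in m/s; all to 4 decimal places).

1 0.3440 0.0876 1.0044
2 0.8730 1.1028 3.6013

phase 1: p=-0.2802, T=0.344, ωT=1.027769, cosh=1.576314, sinh=1.218509; start (x,ẋ)=(-0.110000, 0.244100) → end (x,ẋ)=(0.087643, 1.004398)
phase 2: p=-0.0647, T=0.529, ωT=1.580493, cosh=2.531612, sinh=2.325739; start (x,ẋ)=(0.087643, 1.004398) → end (x,ẋ)=(1.102835, 3.601318)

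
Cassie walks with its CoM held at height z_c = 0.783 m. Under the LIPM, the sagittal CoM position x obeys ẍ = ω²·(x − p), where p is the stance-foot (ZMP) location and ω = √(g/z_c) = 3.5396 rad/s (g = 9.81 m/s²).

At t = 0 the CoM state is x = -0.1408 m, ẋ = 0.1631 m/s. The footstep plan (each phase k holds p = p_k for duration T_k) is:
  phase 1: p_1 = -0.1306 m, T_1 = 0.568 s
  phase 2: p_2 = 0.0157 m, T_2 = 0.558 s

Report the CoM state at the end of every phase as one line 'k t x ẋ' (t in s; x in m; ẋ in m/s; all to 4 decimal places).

1 0.5680 -0.0004 0.4875
2 1.1260 0.4433 1.5889

phase 1: p=-0.1306, T=0.568, ωT=2.010493, cosh=3.800459, sinh=3.666537; start (x,ẋ)=(-0.140800, 0.163100) → end (x,ẋ)=(-0.000416, 0.487479)
phase 2: p=0.0157, T=0.558, ωT=1.975097, cosh=3.673033, sinh=3.534285; start (x,ẋ)=(-0.000416, 0.487479) → end (x,ẋ)=(0.443253, 1.588919)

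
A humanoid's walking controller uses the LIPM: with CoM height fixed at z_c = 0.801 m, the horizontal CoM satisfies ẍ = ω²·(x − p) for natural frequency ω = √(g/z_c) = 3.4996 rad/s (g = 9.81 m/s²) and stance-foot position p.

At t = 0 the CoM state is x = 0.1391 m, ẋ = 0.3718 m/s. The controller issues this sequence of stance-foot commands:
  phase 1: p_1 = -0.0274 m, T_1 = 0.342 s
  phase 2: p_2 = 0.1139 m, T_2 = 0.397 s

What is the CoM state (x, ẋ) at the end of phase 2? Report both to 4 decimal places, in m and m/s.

phase 1: p=-0.0274, T=0.342, ωT=1.196863, cosh=1.805930, sinh=1.503789; start (x,ẋ)=(0.139100, 0.371800) → end (x,ẋ)=(0.433051, 1.547678)
phase 2: p=0.1139, T=0.397, ωT=1.389341, cosh=2.130723, sinh=1.881483; start (x,ẋ)=(0.433051, 1.547678) → end (x,ẋ)=(1.625997, 5.399101)

x = 1.6260, ẋ = 5.3991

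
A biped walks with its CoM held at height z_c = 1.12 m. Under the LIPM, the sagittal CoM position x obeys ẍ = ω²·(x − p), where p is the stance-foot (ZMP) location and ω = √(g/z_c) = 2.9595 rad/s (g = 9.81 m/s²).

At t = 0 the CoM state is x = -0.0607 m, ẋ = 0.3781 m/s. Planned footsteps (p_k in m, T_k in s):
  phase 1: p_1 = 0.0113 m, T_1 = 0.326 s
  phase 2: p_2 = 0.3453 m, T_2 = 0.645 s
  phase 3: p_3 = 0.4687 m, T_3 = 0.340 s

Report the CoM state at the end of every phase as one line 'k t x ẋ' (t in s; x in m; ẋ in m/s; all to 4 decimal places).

phase 1: p=0.0113, T=0.326, ωT=0.964797, cosh=1.502658, sinh=1.121597; start (x,ẋ)=(-0.060700, 0.378100) → end (x,ẋ)=(0.046402, 0.329160)
phase 2: p=0.3453, T=0.645, ωT=1.908878, cosh=3.446880, sinh=3.298633; start (x,ẋ)=(0.046402, 0.329160) → end (x,ẋ)=(-0.318087, -1.783359)
phase 3: p=0.4687, T=0.340, ωT=1.006230, cosh=1.550432, sinh=1.184837; start (x,ẋ)=(-0.318087, -1.783359) → end (x,ẋ)=(-1.465129, -5.523867)

1 0.3260 0.0464 0.3292
2 0.9710 -0.3181 -1.7834
3 1.3110 -1.4651 -5.5239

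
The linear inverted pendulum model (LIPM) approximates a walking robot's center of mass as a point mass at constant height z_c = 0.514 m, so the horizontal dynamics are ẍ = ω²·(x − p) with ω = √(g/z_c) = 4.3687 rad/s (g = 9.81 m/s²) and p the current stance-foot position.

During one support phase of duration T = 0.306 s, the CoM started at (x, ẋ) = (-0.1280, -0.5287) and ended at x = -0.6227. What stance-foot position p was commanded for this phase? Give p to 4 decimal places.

ωT = 4.3687·0.306 = 1.336822; cosh(ωT) = 2.034803, sinh(ωT) = 1.772124
x(T) = p + (x₀−p)·cosh(ωT) + (ẋ₀/ω)·sinh(ωT) ⇒ p·(1 − cosh) = x(T) − x₀·cosh − (ẋ₀/ω)·sinh
numerator   = -0.6227 − (-0.1280)·2.034803 − (-0.5287/4.3687)·1.772124 = -0.147783
denominator = 1 − 2.034803 = -1.034803
p = -0.147783 / -1.034803 = 0.1428

p = 0.1428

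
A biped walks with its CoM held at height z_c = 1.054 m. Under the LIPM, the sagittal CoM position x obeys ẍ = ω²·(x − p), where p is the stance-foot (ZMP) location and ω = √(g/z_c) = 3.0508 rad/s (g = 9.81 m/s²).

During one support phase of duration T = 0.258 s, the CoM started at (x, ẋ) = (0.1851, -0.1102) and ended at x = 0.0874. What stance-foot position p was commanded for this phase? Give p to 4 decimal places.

ωT = 3.0508·0.258 = 0.787106; cosh(ωT) = 1.326095, sinh(ωT) = 0.870935
x(T) = p + (x₀−p)·cosh(ωT) + (ẋ₀/ω)·sinh(ωT) ⇒ p·(1 − cosh) = x(T) − x₀·cosh − (ẋ₀/ω)·sinh
numerator   = 0.0874 − (0.1851)·1.326095 − (-0.1102/3.0508)·0.870935 = -0.126601
denominator = 1 − 1.326095 = -0.326095
p = -0.126601 / -0.326095 = 0.3882

p = 0.3882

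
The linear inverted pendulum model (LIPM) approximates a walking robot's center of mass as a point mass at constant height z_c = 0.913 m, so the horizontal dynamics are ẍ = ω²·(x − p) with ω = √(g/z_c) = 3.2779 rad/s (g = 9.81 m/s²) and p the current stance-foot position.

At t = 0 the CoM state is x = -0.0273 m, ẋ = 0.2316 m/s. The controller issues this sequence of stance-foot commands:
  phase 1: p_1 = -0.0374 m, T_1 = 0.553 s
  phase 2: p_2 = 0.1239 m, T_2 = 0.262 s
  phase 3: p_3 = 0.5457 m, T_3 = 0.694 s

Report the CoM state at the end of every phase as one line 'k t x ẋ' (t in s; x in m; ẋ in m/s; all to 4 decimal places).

1 0.5530 0.2050 0.8271
2 0.8150 0.4812 1.4089
3 1.5090 2.2969 5.9069

phase 1: p=-0.0374, T=0.553, ωT=1.812679, cosh=3.145027, sinh=2.981811; start (x,ẋ)=(-0.027300, 0.231600) → end (x,ẋ)=(0.205045, 0.827106)
phase 2: p=0.1239, T=0.262, ωT=0.858810, cosh=1.392008, sinh=0.968342; start (x,ẋ)=(0.205045, 0.827106) → end (x,ẋ)=(0.481194, 1.408902)
phase 3: p=0.5457, T=0.694, ωT=2.274863, cosh=4.914697, sinh=4.811886; start (x,ẋ)=(0.481194, 1.408902) → end (x,ẋ)=(2.296909, 5.906877)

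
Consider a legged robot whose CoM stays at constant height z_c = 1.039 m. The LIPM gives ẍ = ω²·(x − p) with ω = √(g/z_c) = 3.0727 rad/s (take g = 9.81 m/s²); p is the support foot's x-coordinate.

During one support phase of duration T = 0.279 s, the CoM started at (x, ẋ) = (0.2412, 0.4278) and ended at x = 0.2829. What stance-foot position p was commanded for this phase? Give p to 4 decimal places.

p = 0.4789

ωT = 3.0727·0.279 = 0.857283; cosh(ωT) = 1.390531, sinh(ωT) = 0.966218
x(T) = p + (x₀−p)·cosh(ωT) + (ẋ₀/ω)·sinh(ωT) ⇒ p·(1 − cosh) = x(T) − x₀·cosh − (ẋ₀/ω)·sinh
numerator   = 0.2829 − (0.2412)·1.390531 − (0.4278/3.0727)·0.966218 = -0.187019
denominator = 1 − 1.390531 = -0.390531
p = -0.187019 / -0.390531 = 0.4789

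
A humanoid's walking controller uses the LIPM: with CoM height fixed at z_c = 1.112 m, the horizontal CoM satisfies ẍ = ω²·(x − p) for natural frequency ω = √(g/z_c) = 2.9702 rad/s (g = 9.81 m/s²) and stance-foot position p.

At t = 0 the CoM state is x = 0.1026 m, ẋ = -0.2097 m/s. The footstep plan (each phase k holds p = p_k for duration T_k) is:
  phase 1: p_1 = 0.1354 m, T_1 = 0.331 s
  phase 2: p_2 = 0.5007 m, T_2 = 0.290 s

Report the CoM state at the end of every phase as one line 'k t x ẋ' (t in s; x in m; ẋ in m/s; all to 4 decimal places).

phase 1: p=0.1354, T=0.331, ωT=0.983136, cosh=1.523481, sinh=1.149345; start (x,ẋ)=(0.102600, -0.209700) → end (x,ẋ)=(0.004285, -0.431446)
phase 2: p=0.5007, T=0.290, ωT=0.861358, cosh=1.394480, sinh=0.971892; start (x,ẋ)=(0.004285, -0.431446) → end (x,ẋ)=(-0.332717, -2.034652)

1 0.3310 0.0043 -0.4314
2 0.6210 -0.3327 -2.0347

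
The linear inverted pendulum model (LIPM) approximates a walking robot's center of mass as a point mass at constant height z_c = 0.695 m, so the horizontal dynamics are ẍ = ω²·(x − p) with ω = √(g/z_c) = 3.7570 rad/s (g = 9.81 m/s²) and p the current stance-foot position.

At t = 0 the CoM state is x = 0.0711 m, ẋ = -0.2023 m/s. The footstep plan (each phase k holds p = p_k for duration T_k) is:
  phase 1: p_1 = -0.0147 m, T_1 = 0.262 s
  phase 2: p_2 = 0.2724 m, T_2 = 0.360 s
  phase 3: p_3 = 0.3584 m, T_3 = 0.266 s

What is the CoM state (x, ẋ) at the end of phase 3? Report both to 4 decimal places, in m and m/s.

phase 1: p=-0.0147, T=0.262, ωT=0.984334, cosh=1.524859, sinh=1.151171; start (x,ẋ)=(0.071100, -0.202300) → end (x,ẋ)=(0.054147, 0.062602)
phase 2: p=0.2724, T=0.360, ωT=1.352520, cosh=2.062873, sinh=1.804285; start (x,ẋ)=(0.054147, 0.062602) → end (x,ẋ)=(-0.147765, -1.350334)
phase 3: p=0.3584, T=0.266, ωT=0.999362, cosh=1.542331, sinh=1.174217; start (x,ẋ)=(-0.147765, -1.350334) → end (x,ẋ)=(-0.844308, -4.315624)

x = -0.8443, ẋ = -4.3156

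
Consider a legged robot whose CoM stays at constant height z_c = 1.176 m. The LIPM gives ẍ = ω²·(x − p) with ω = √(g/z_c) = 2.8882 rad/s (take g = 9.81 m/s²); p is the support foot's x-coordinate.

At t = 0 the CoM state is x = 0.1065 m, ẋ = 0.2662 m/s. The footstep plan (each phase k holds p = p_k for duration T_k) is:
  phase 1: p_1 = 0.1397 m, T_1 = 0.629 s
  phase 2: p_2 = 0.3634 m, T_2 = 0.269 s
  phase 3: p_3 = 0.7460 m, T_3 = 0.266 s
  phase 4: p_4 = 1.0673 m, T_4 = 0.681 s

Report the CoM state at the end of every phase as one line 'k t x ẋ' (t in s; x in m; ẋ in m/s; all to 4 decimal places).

1 0.6290 0.3109 0.5533
2 0.8980 0.4585 0.5987
3 1.1640 0.5448 0.0816
4 1.8450 -0.7378 -4.9910

phase 1: p=0.1397, T=0.629, ωT=1.816678, cosh=3.156977, sinh=2.994412; start (x,ẋ)=(0.106500, 0.266200) → end (x,ẋ)=(0.310878, 0.553258)
phase 2: p=0.3634, T=0.269, ωT=0.776926, cosh=1.317297, sinh=0.857479; start (x,ẋ)=(0.310878, 0.553258) → end (x,ẋ)=(0.458470, 0.598730)
phase 3: p=0.7460, T=0.266, ωT=0.768261, cosh=1.309916, sinh=0.846098; start (x,ẋ)=(0.458470, 0.598730) → end (x,ẋ)=(0.544757, 0.081649)
phase 4: p=1.0673, T=0.681, ωT=1.966864, cosh=3.644060, sinh=3.504166; start (x,ẋ)=(0.544757, 0.081649) → end (x,ẋ)=(-0.737815, -4.990980)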